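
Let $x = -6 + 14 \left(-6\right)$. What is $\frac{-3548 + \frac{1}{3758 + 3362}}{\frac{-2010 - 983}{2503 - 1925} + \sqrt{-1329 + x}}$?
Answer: $\frac{21850840514543}{1719562752200} + \frac{2109887373439 i \sqrt{1419}}{859781376100} \approx 12.707 + 92.441 i$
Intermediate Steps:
$x = -90$ ($x = -6 - 84 = -90$)
$\frac{-3548 + \frac{1}{3758 + 3362}}{\frac{-2010 - 983}{2503 - 1925} + \sqrt{-1329 + x}} = \frac{-3548 + \frac{1}{3758 + 3362}}{\frac{-2010 - 983}{2503 - 1925} + \sqrt{-1329 - 90}} = \frac{-3548 + \frac{1}{7120}}{- \frac{2993}{578} + \sqrt{-1419}} = \frac{-3548 + \frac{1}{7120}}{\left(-2993\right) \frac{1}{578} + i \sqrt{1419}} = - \frac{25261759}{7120 \left(- \frac{2993}{578} + i \sqrt{1419}\right)}$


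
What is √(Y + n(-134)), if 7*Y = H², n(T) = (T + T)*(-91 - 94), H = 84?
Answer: 2*√12647 ≈ 224.92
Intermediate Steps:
n(T) = -370*T (n(T) = (2*T)*(-185) = -370*T)
Y = 1008 (Y = (⅐)*84² = (⅐)*7056 = 1008)
√(Y + n(-134)) = √(1008 - 370*(-134)) = √(1008 + 49580) = √50588 = 2*√12647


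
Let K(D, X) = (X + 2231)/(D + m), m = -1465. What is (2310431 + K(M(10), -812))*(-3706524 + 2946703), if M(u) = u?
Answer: -851423927137402/485 ≈ -1.7555e+12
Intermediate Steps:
K(D, X) = (2231 + X)/(-1465 + D) (K(D, X) = (X + 2231)/(D - 1465) = (2231 + X)/(-1465 + D))
(2310431 + K(M(10), -812))*(-3706524 + 2946703) = (2310431 + (2231 - 812)/(-1465 + 10))*(-3706524 + 2946703) = (2310431 + 1419/(-1455))*(-759821) = (2310431 - 1/1455*1419)*(-759821) = (2310431 - 473/485)*(-759821) = (1120558562/485)*(-759821) = -851423927137402/485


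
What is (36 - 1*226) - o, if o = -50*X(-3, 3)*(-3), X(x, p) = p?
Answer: -640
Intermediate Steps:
o = 450 (o = -150*(-3) = -50*(-9) = 450)
(36 - 1*226) - o = (36 - 1*226) - 1*450 = (36 - 226) - 450 = -190 - 450 = -640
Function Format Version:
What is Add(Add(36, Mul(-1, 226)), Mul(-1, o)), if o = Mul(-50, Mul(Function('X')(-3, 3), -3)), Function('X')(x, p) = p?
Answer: -640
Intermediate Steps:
o = 450 (o = Mul(-50, Mul(3, -3)) = Mul(-50, -9) = 450)
Add(Add(36, Mul(-1, 226)), Mul(-1, o)) = Add(Add(36, Mul(-1, 226)), Mul(-1, 450)) = Add(Add(36, -226), -450) = Add(-190, -450) = -640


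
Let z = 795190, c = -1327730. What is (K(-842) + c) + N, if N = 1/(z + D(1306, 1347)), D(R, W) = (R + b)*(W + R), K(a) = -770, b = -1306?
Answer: -1056409914999/795190 ≈ -1.3285e+6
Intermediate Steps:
D(R, W) = (-1306 + R)*(R + W) (D(R, W) = (R - 1306)*(W + R) = (-1306 + R)*(R + W))
N = 1/795190 (N = 1/(795190 + (1306² - 1306*1306 - 1306*1347 + 1306*1347)) = 1/(795190 + (1705636 - 1705636 - 1759182 + 1759182)) = 1/(795190 + 0) = 1/795190 ≈ 1.2576e-6)
(K(-842) + c) + N = (-770 - 1327730) + 1/795190 = -1328500 + 1/795190 = -1056409914999/795190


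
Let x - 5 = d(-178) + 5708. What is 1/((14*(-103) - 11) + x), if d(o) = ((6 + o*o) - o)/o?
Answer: 89/363206 ≈ 0.00024504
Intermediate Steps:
d(o) = (6 + o**2 - o)/o (d(o) = ((6 + o**2) - o)/o = (6 + o**2 - o)/o)
x = 492523/89 (x = 5 + ((-1 - 178 + 6/(-178)) + 5708) = 5 + ((-1 - 178 + 6*(-1/178)) + 5708) = 5 + ((-1 - 178 - 3/89) + 5708) = 5 + (-15934/89 + 5708) = 5 + 492078/89 = 492523/89 ≈ 5534.0)
1/((14*(-103) - 11) + x) = 1/((14*(-103) - 11) + 492523/89) = 1/((-1442 - 11) + 492523/89) = 1/(-1453 + 492523/89) = 1/(363206/89) = 89/363206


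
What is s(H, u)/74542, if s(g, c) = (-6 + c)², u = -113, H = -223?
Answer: 14161/74542 ≈ 0.18997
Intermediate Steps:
s(H, u)/74542 = (-6 - 113)²/74542 = (-119)²*(1/74542) = 14161*(1/74542) = 14161/74542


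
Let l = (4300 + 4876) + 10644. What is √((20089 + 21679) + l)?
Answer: 2*√15397 ≈ 248.17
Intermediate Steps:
l = 19820 (l = 9176 + 10644 = 19820)
√((20089 + 21679) + l) = √((20089 + 21679) + 19820) = √(41768 + 19820) = √61588 = 2*√15397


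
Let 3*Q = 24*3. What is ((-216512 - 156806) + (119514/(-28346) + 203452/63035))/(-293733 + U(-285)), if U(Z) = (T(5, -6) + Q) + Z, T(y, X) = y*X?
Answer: 333521338399789/262679587651320 ≈ 1.2697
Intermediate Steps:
Q = 24 (Q = (24*3)/3 = (⅓)*72 = 24)
T(y, X) = X*y
U(Z) = -6 + Z (U(Z) = (-6*5 + 24) + Z = (-30 + 24) + Z = -6 + Z)
((-216512 - 156806) + (119514/(-28346) + 203452/63035))/(-293733 + U(-285)) = ((-216512 - 156806) + (119514/(-28346) + 203452/63035))/(-293733 + (-6 - 285)) = (-373318 + (119514*(-1/28346) + 203452*(1/63035)))/(-293733 - 291) = (-373318 + (-59757/14173 + 203452/63035))/(-294024) = (-373318 - 883257299/893395055)*(-1/294024) = -333521338399789/893395055*(-1/294024) = 333521338399789/262679587651320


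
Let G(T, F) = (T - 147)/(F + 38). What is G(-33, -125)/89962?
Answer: 30/1304449 ≈ 2.2998e-5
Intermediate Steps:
G(T, F) = (-147 + T)/(38 + F)
G(-33, -125)/89962 = ((-147 - 33)/(38 - 125))/89962 = (-180/(-87))*(1/89962) = -1/87*(-180)*(1/89962) = (60/29)*(1/89962) = 30/1304449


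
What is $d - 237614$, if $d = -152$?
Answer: $-237766$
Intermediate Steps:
$d - 237614 = -152 - 237614 = -237766$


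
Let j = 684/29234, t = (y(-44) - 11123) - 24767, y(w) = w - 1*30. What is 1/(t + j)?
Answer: -14617/525685446 ≈ -2.7806e-5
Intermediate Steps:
y(w) = -30 + w (y(w) = w - 30 = -30 + w)
t = -35964 (t = ((-30 - 44) - 11123) - 24767 = (-74 - 11123) - 24767 = -11197 - 24767 = -35964)
j = 342/14617 (j = 684*(1/29234) = 342/14617 ≈ 0.023397)
1/(t + j) = 1/(-35964 + 342/14617) = 1/(-525685446/14617) = -14617/525685446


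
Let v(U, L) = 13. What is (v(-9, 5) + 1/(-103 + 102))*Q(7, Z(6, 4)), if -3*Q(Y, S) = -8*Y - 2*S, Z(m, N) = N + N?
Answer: 288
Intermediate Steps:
Z(m, N) = 2*N
Q(Y, S) = 2*S/3 + 8*Y/3 (Q(Y, S) = -(-8*Y - 2*S)/3 = 2*S/3 + 8*Y/3)
(v(-9, 5) + 1/(-103 + 102))*Q(7, Z(6, 4)) = (13 + 1/(-103 + 102))*(2*(2*4)/3 + (8/3)*7) = (13 + 1/(-1))*((⅔)*8 + 56/3) = (13 - 1)*(16/3 + 56/3) = 12*24 = 288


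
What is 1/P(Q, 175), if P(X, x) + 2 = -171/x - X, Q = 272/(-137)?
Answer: -23975/23777 ≈ -1.0083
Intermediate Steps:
Q = -272/137 (Q = 272*(-1/137) = -272/137 ≈ -1.9854)
P(X, x) = -2 - X - 171/x (P(X, x) = -2 + (-171/x - X) = -2 + (-X - 171/x) = -2 - X - 171/x)
1/P(Q, 175) = 1/(-2 - 1*(-272/137) - 171/175) = 1/(-2 + 272/137 - 171*1/175) = 1/(-2 + 272/137 - 171/175) = 1/(-23777/23975) = -23975/23777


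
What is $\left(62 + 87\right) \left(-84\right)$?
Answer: $-12516$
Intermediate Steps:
$\left(62 + 87\right) \left(-84\right) = 149 \left(-84\right) = -12516$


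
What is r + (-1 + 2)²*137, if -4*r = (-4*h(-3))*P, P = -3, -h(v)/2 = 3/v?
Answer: 131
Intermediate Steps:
h(v) = -6/v
r = -6 (r = -(-(-24)/(-3))*(-3)/4 = -(-(-24)*(-1)/3)*(-3)/4 = -(-4*2)*(-3)/4 = -(-2)*(-3) = -¼*24 = -6)
r + (-1 + 2)²*137 = -6 + (-1 + 2)²*137 = -6 + 1²*137 = -6 + 1*137 = -6 + 137 = 131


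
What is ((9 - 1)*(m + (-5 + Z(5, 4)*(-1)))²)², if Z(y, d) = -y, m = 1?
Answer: 64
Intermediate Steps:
((9 - 1)*(m + (-5 + Z(5, 4)*(-1)))²)² = ((9 - 1)*(1 + (-5 - 1*5*(-1)))²)² = (8*(1 + (-5 - 5*(-1)))²)² = (8*(1 + (-5 + 5))²)² = (8*(1 + 0)²)² = (8*1²)² = (8*1)² = 8² = 64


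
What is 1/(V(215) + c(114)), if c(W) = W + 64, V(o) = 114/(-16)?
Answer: 8/1367 ≈ 0.0058522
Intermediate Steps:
V(o) = -57/8 (V(o) = 114*(-1/16) = -57/8)
c(W) = 64 + W
1/(V(215) + c(114)) = 1/(-57/8 + (64 + 114)) = 1/(-57/8 + 178) = 1/(1367/8) = 8/1367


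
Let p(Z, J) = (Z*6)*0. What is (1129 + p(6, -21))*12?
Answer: 13548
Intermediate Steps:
p(Z, J) = 0 (p(Z, J) = (6*Z)*0 = 0)
(1129 + p(6, -21))*12 = (1129 + 0)*12 = 1129*12 = 13548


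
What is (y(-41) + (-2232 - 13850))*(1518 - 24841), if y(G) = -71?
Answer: 376736419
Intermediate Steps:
(y(-41) + (-2232 - 13850))*(1518 - 24841) = (-71 + (-2232 - 13850))*(1518 - 24841) = (-71 - 16082)*(-23323) = -16153*(-23323) = 376736419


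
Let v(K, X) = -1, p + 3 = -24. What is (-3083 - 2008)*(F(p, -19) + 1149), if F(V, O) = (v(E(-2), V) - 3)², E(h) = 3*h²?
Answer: -5931015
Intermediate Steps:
p = -27 (p = -3 - 24 = -27)
F(V, O) = 16 (F(V, O) = (-1 - 3)² = (-4)² = 16)
(-3083 - 2008)*(F(p, -19) + 1149) = (-3083 - 2008)*(16 + 1149) = -5091*1165 = -5931015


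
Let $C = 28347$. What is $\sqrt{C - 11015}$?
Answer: $2 \sqrt{4333} \approx 131.65$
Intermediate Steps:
$\sqrt{C - 11015} = \sqrt{28347 - 11015} = \sqrt{17332} = 2 \sqrt{4333}$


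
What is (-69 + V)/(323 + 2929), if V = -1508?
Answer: -1577/3252 ≈ -0.48493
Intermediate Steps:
(-69 + V)/(323 + 2929) = (-69 - 1508)/(323 + 2929) = -1577/3252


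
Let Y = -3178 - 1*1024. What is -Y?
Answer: 4202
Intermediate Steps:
Y = -4202 (Y = -3178 - 1024 = -4202)
-Y = -1*(-4202) = 4202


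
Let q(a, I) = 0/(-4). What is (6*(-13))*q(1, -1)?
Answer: 0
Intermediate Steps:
q(a, I) = 0 (q(a, I) = 0*(-¼) = 0)
(6*(-13))*q(1, -1) = (6*(-13))*0 = -78*0 = 0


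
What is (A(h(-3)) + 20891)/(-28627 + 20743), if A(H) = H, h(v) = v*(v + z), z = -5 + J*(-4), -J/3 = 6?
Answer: -20699/7884 ≈ -2.6254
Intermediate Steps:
J = -18 (J = -3*6 = -18)
z = 67 (z = -5 - 18*(-4) = -5 + 72 = 67)
h(v) = v*(67 + v) (h(v) = v*(v + 67) = v*(67 + v))
(A(h(-3)) + 20891)/(-28627 + 20743) = (-3*(67 - 3) + 20891)/(-28627 + 20743) = (-3*64 + 20891)/(-7884) = (-192 + 20891)*(-1/7884) = 20699*(-1/7884) = -20699/7884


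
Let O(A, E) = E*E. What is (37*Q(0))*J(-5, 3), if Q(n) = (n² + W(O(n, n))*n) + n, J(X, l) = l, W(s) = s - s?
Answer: 0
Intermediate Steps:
O(A, E) = E²
W(s) = 0
Q(n) = n + n² (Q(n) = (n² + 0*n) + n = (n² + 0) + n = n² + n = n + n²)
(37*Q(0))*J(-5, 3) = (37*(0*(1 + 0)))*3 = (37*(0*1))*3 = (37*0)*3 = 0*3 = 0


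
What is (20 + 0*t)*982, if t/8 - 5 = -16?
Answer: 19640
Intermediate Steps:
t = -88 (t = 40 + 8*(-16) = 40 - 128 = -88)
(20 + 0*t)*982 = (20 + 0*(-88))*982 = (20 + 0)*982 = 20*982 = 19640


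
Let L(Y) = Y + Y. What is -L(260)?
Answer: -520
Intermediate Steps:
L(Y) = 2*Y
-L(260) = -2*260 = -1*520 = -520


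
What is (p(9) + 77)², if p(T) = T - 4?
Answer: 6724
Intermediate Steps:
p(T) = -4 + T
(p(9) + 77)² = ((-4 + 9) + 77)² = (5 + 77)² = 82² = 6724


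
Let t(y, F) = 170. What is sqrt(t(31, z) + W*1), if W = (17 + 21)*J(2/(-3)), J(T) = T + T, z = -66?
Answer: sqrt(1074)/3 ≈ 10.924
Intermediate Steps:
J(T) = 2*T
W = -152/3 (W = (17 + 21)*(2*(2/(-3))) = 38*(2*(2*(-1/3))) = 38*(2*(-2/3)) = 38*(-4/3) = -152/3 ≈ -50.667)
sqrt(t(31, z) + W*1) = sqrt(170 - 152/3*1) = sqrt(170 - 152/3) = sqrt(358/3) = sqrt(1074)/3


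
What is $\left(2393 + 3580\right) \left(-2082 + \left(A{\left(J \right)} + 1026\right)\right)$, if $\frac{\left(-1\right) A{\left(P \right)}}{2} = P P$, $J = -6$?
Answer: $-6737544$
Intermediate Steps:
$A{\left(P \right)} = - 2 P^{2}$ ($A{\left(P \right)} = - 2 P P = - 2 P^{2}$)
$\left(2393 + 3580\right) \left(-2082 + \left(A{\left(J \right)} + 1026\right)\right) = \left(2393 + 3580\right) \left(-2082 + \left(- 2 \left(-6\right)^{2} + 1026\right)\right) = 5973 \left(-2082 + \left(\left(-2\right) 36 + 1026\right)\right) = 5973 \left(-2082 + \left(-72 + 1026\right)\right) = 5973 \left(-2082 + 954\right) = 5973 \left(-1128\right) = -6737544$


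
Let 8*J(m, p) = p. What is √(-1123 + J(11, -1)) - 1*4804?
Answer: -4804 + I*√17970/4 ≈ -4804.0 + 33.513*I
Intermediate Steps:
J(m, p) = p/8
√(-1123 + J(11, -1)) - 1*4804 = √(-1123 + (⅛)*(-1)) - 1*4804 = √(-1123 - ⅛) - 4804 = √(-8985/8) - 4804 = I*√17970/4 - 4804 = -4804 + I*√17970/4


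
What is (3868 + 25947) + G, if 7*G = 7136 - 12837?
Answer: 203004/7 ≈ 29001.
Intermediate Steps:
G = -5701/7 (G = (7136 - 12837)/7 = (1/7)*(-5701) = -5701/7 ≈ -814.43)
(3868 + 25947) + G = (3868 + 25947) - 5701/7 = 29815 - 5701/7 = 203004/7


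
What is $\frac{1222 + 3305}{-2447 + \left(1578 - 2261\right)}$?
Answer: $- \frac{4527}{3130} \approx -1.4463$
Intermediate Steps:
$\frac{1222 + 3305}{-2447 + \left(1578 - 2261\right)} = \frac{4527}{-2447 + \left(1578 - 2261\right)} = \frac{4527}{-2447 - 683} = \frac{4527}{-3130} = 4527 \left(- \frac{1}{3130}\right) = - \frac{4527}{3130}$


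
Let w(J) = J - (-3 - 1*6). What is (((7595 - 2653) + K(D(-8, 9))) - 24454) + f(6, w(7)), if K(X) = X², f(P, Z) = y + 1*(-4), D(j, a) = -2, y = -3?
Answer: -19515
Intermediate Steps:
w(J) = 9 + J (w(J) = J - (-3 - 6) = J - 1*(-9) = J + 9 = 9 + J)
f(P, Z) = -7 (f(P, Z) = -3 + 1*(-4) = -3 - 4 = -7)
(((7595 - 2653) + K(D(-8, 9))) - 24454) + f(6, w(7)) = (((7595 - 2653) + (-2)²) - 24454) - 7 = ((4942 + 4) - 24454) - 7 = (4946 - 24454) - 7 = -19508 - 7 = -19515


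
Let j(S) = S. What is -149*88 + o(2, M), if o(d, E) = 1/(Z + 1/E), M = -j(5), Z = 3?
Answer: -183563/14 ≈ -13112.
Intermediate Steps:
M = -5 (M = -1*5 = -5)
o(d, E) = 1/(3 + 1/E)
-149*88 + o(2, M) = -149*88 - 5/(1 + 3*(-5)) = -13112 - 5/(1 - 15) = -13112 - 5/(-14) = -13112 - 5*(-1/14) = -13112 + 5/14 = -183563/14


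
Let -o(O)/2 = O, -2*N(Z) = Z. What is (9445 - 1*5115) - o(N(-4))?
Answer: 4334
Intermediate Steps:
N(Z) = -Z/2
o(O) = -2*O
(9445 - 1*5115) - o(N(-4)) = (9445 - 1*5115) - (-2)*(-1/2*(-4)) = (9445 - 5115) - (-2)*2 = 4330 - 1*(-4) = 4330 + 4 = 4334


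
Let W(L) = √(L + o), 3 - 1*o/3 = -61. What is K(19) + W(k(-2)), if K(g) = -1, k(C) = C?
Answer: -1 + √190 ≈ 12.784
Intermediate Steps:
o = 192 (o = 9 - 3*(-61) = 9 + 183 = 192)
W(L) = √(192 + L) (W(L) = √(L + 192) = √(192 + L))
K(19) + W(k(-2)) = -1 + √(192 - 2) = -1 + √190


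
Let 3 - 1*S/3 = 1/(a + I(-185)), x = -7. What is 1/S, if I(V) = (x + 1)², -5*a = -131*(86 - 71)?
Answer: 143/1286 ≈ 0.11120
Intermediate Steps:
a = 393 (a = -(-131)*(86 - 71)/5 = -(-131)*15/5 = -⅕*(-1965) = 393)
I(V) = 36 (I(V) = (-7 + 1)² = (-6)² = 36)
S = 1286/143 (S = 9 - 3/(393 + 36) = 9 - 3/429 = 9 - 3*1/429 = 9 - 1/143 = 1286/143 ≈ 8.9930)
1/S = 1/(1286/143) = 143/1286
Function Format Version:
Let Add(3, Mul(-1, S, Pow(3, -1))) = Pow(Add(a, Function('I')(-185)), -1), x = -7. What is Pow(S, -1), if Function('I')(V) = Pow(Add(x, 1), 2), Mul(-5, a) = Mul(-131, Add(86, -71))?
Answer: Rational(143, 1286) ≈ 0.11120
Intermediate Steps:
a = 393 (a = Mul(Rational(-1, 5), Mul(-131, Add(86, -71))) = Mul(Rational(-1, 5), Mul(-131, 15)) = Mul(Rational(-1, 5), -1965) = 393)
Function('I')(V) = 36 (Function('I')(V) = Pow(Add(-7, 1), 2) = Pow(-6, 2) = 36)
S = Rational(1286, 143) (S = Add(9, Mul(-3, Pow(Add(393, 36), -1))) = Add(9, Mul(-3, Pow(429, -1))) = Add(9, Mul(-3, Rational(1, 429))) = Add(9, Rational(-1, 143)) = Rational(1286, 143) ≈ 8.9930)
Pow(S, -1) = Pow(Rational(1286, 143), -1) = Rational(143, 1286)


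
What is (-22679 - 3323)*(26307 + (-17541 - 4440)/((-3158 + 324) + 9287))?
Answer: -1471167938060/2151 ≈ -6.8395e+8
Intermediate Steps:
(-22679 - 3323)*(26307 + (-17541 - 4440)/((-3158 + 324) + 9287)) = -26002*(26307 - 21981/(-2834 + 9287)) = -26002*(26307 - 21981/6453) = -26002*(26307 - 21981*1/6453) = -26002*(26307 - 7327/2151) = -26002*56579030/2151 = -1471167938060/2151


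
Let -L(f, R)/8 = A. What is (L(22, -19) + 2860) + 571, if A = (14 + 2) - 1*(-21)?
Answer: 3135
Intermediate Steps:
A = 37 (A = 16 + 21 = 37)
L(f, R) = -296 (L(f, R) = -8*37 = -296)
(L(22, -19) + 2860) + 571 = (-296 + 2860) + 571 = 2564 + 571 = 3135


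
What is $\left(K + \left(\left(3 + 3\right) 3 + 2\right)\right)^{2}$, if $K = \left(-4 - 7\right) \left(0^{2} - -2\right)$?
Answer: $4$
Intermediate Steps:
$K = -22$ ($K = - 11 \left(0 + 2\right) = \left(-11\right) 2 = -22$)
$\left(K + \left(\left(3 + 3\right) 3 + 2\right)\right)^{2} = \left(-22 + \left(\left(3 + 3\right) 3 + 2\right)\right)^{2} = \left(-22 + \left(6 \cdot 3 + 2\right)\right)^{2} = \left(-22 + \left(18 + 2\right)\right)^{2} = \left(-22 + 20\right)^{2} = \left(-2\right)^{2} = 4$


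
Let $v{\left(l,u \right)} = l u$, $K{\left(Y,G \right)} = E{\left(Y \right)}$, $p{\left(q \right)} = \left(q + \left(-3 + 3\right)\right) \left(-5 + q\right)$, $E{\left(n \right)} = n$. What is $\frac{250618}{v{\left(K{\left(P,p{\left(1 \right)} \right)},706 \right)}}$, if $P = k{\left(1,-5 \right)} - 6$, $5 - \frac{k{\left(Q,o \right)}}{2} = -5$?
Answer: $\frac{125309}{4942} \approx 25.356$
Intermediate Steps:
$k{\left(Q,o \right)} = 20$ ($k{\left(Q,o \right)} = 10 - -10 = 10 + 10 = 20$)
$p{\left(q \right)} = q \left(-5 + q\right)$ ($p{\left(q \right)} = \left(q + 0\right) \left(-5 + q\right) = q \left(-5 + q\right)$)
$P = 14$ ($P = 20 - 6 = 14$)
$K{\left(Y,G \right)} = Y$
$\frac{250618}{v{\left(K{\left(P,p{\left(1 \right)} \right)},706 \right)}} = \frac{250618}{14 \cdot 706} = \frac{250618}{9884} = 250618 \cdot \frac{1}{9884} = \frac{125309}{4942}$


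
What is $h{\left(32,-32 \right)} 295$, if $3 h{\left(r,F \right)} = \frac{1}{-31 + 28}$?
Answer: $- \frac{295}{9} \approx -32.778$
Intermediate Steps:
$h{\left(r,F \right)} = - \frac{1}{9}$ ($h{\left(r,F \right)} = \frac{1}{3 \left(-31 + 28\right)} = \frac{1}{3 \left(-3\right)} = \frac{1}{3} \left(- \frac{1}{3}\right) = - \frac{1}{9}$)
$h{\left(32,-32 \right)} 295 = \left(- \frac{1}{9}\right) 295 = - \frac{295}{9}$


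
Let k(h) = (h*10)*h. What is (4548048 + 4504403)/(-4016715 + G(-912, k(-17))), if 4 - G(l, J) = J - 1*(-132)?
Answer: -9052451/4019733 ≈ -2.2520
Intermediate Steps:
k(h) = 10*h² (k(h) = (10*h)*h = 10*h²)
G(l, J) = -128 - J (G(l, J) = 4 - (J - 1*(-132)) = 4 - (J + 132) = 4 - (132 + J) = 4 + (-132 - J) = -128 - J)
(4548048 + 4504403)/(-4016715 + G(-912, k(-17))) = (4548048 + 4504403)/(-4016715 + (-128 - 10*(-17)²)) = 9052451/(-4016715 + (-128 - 10*289)) = 9052451/(-4016715 + (-128 - 1*2890)) = 9052451/(-4016715 + (-128 - 2890)) = 9052451/(-4016715 - 3018) = 9052451/(-4019733) = 9052451*(-1/4019733) = -9052451/4019733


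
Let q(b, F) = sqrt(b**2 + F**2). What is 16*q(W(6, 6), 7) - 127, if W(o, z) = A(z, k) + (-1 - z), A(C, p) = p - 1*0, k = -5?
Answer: -127 + 16*sqrt(193) ≈ 95.279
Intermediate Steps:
A(C, p) = p (A(C, p) = p + 0 = p)
W(o, z) = -6 - z (W(o, z) = -5 + (-1 - z) = -6 - z)
q(b, F) = sqrt(F**2 + b**2)
16*q(W(6, 6), 7) - 127 = 16*sqrt(7**2 + (-6 - 1*6)**2) - 127 = 16*sqrt(49 + (-6 - 6)**2) - 127 = 16*sqrt(49 + (-12)**2) - 127 = 16*sqrt(49 + 144) - 127 = 16*sqrt(193) - 127 = -127 + 16*sqrt(193)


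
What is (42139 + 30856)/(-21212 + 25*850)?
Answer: 72995/38 ≈ 1920.9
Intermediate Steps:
(42139 + 30856)/(-21212 + 25*850) = 72995/(-21212 + 21250) = 72995/38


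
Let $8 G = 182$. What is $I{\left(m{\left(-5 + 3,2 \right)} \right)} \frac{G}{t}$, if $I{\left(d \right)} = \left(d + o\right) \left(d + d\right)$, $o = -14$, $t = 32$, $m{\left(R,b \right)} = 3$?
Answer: $- \frac{3003}{64} \approx -46.922$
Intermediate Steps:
$G = \frac{91}{4}$ ($G = \frac{1}{8} \cdot 182 = \frac{91}{4} \approx 22.75$)
$I{\left(d \right)} = 2 d \left(-14 + d\right)$ ($I{\left(d \right)} = \left(d - 14\right) \left(d + d\right) = \left(-14 + d\right) 2 d = 2 d \left(-14 + d\right)$)
$I{\left(m{\left(-5 + 3,2 \right)} \right)} \frac{G}{t} = 2 \cdot 3 \left(-14 + 3\right) \frac{91}{4 \cdot 32} = 2 \cdot 3 \left(-11\right) \frac{91}{4} \cdot \frac{1}{32} = \left(-66\right) \frac{91}{128} = - \frac{3003}{64}$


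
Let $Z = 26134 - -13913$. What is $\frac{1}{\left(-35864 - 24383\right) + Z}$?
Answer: $- \frac{1}{20200} \approx -4.9505 \cdot 10^{-5}$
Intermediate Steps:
$Z = 40047$ ($Z = 26134 + 13913 = 40047$)
$\frac{1}{\left(-35864 - 24383\right) + Z} = \frac{1}{\left(-35864 - 24383\right) + 40047} = \frac{1}{-60247 + 40047} = \frac{1}{-20200} = - \frac{1}{20200}$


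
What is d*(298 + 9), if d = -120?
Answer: -36840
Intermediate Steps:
d*(298 + 9) = -120*(298 + 9) = -120*307 = -36840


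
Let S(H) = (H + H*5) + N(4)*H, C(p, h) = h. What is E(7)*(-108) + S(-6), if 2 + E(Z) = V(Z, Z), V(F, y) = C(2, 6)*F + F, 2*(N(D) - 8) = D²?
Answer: -5208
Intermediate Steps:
N(D) = 8 + D²/2
V(F, y) = 7*F (V(F, y) = 6*F + F = 7*F)
E(Z) = -2 + 7*Z
S(H) = 22*H (S(H) = (H + H*5) + (8 + (½)*4²)*H = (H + 5*H) + (8 + (½)*16)*H = 6*H + (8 + 8)*H = 6*H + 16*H = 22*H)
E(7)*(-108) + S(-6) = (-2 + 7*7)*(-108) + 22*(-6) = (-2 + 49)*(-108) - 132 = 47*(-108) - 132 = -5076 - 132 = -5208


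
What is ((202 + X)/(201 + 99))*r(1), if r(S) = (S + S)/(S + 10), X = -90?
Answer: 56/825 ≈ 0.067879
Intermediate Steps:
r(S) = 2*S/(10 + S) (r(S) = (2*S)/(10 + S) = 2*S/(10 + S))
((202 + X)/(201 + 99))*r(1) = ((202 - 90)/(201 + 99))*(2*1/(10 + 1)) = (112/300)*(2*1/11) = (112*(1/300))*(2*1*(1/11)) = (28/75)*(2/11) = 56/825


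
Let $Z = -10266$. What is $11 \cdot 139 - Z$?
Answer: $11795$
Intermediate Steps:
$11 \cdot 139 - Z = 11 \cdot 139 - -10266 = 1529 + 10266 = 11795$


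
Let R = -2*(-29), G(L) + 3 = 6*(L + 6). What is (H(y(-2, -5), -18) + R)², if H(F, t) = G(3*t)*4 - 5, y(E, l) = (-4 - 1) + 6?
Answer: 1234321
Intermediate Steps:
y(E, l) = 1 (y(E, l) = -5 + 6 = 1)
G(L) = 33 + 6*L (G(L) = -3 + 6*(L + 6) = -3 + 6*(6 + L) = -3 + (36 + 6*L) = 33 + 6*L)
H(F, t) = 127 + 72*t (H(F, t) = (33 + 6*(3*t))*4 - 5 = (33 + 18*t)*4 - 5 = (132 + 72*t) - 5 = 127 + 72*t)
R = 58
(H(y(-2, -5), -18) + R)² = ((127 + 72*(-18)) + 58)² = ((127 - 1296) + 58)² = (-1169 + 58)² = (-1111)² = 1234321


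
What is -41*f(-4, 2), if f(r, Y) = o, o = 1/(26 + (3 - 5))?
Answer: -41/24 ≈ -1.7083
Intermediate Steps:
o = 1/24 (o = 1/(26 - 2) = 1/24 ≈ 0.041667)
f(r, Y) = 1/24
-41*f(-4, 2) = -41*1/24 = -41/24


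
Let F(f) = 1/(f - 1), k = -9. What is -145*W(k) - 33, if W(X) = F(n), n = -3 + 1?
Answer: 46/3 ≈ 15.333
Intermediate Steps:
n = -2
F(f) = 1/(-1 + f)
W(X) = -⅓ (W(X) = 1/(-1 - 2) = 1/(-3) = -⅓)
-145*W(k) - 33 = -145*(-⅓) - 33 = 145/3 - 33 = 46/3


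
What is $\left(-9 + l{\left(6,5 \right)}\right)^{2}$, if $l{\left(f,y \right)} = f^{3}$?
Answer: $42849$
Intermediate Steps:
$\left(-9 + l{\left(6,5 \right)}\right)^{2} = \left(-9 + 6^{3}\right)^{2} = \left(-9 + 216\right)^{2} = 207^{2} = 42849$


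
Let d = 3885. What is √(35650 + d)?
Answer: √39535 ≈ 198.83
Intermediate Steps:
√(35650 + d) = √(35650 + 3885) = √39535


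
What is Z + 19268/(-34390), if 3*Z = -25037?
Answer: -430540117/51585 ≈ -8346.2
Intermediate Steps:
Z = -25037/3 (Z = (⅓)*(-25037) = -25037/3 ≈ -8345.7)
Z + 19268/(-34390) = -25037/3 + 19268/(-34390) = -25037/3 + 19268*(-1/34390) = -25037/3 - 9634/17195 = -430540117/51585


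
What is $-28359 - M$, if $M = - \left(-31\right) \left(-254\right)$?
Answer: $-20485$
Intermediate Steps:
$M = -7874$ ($M = \left(-1\right) 7874 = -7874$)
$-28359 - M = -28359 - -7874 = -28359 + 7874 = -20485$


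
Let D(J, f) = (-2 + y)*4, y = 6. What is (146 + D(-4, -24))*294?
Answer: 47628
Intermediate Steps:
D(J, f) = 16 (D(J, f) = (-2 + 6)*4 = 4*4 = 16)
(146 + D(-4, -24))*294 = (146 + 16)*294 = 162*294 = 47628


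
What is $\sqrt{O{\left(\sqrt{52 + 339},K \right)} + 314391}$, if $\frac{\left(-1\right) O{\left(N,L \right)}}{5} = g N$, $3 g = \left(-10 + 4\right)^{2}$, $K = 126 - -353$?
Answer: $\sqrt{314391 - 60 \sqrt{391}} \approx 559.65$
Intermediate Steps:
$K = 479$ ($K = 126 + 353 = 479$)
$g = 12$ ($g = \frac{\left(-10 + 4\right)^{2}}{3} = \frac{\left(-6\right)^{2}}{3} = \frac{1}{3} \cdot 36 = 12$)
$O{\left(N,L \right)} = - 60 N$ ($O{\left(N,L \right)} = - 5 \cdot 12 N = - 60 N$)
$\sqrt{O{\left(\sqrt{52 + 339},K \right)} + 314391} = \sqrt{- 60 \sqrt{52 + 339} + 314391} = \sqrt{- 60 \sqrt{391} + 314391} = \sqrt{314391 - 60 \sqrt{391}}$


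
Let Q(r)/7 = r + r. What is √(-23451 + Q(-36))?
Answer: I*√23955 ≈ 154.77*I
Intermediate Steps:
Q(r) = 14*r (Q(r) = 7*(r + r) = 7*(2*r) = 14*r)
√(-23451 + Q(-36)) = √(-23451 + 14*(-36)) = √(-23451 - 504) = √(-23955) = I*√23955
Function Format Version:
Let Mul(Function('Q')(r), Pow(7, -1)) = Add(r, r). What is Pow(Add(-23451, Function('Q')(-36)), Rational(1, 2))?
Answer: Mul(I, Pow(23955, Rational(1, 2))) ≈ Mul(154.77, I)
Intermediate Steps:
Function('Q')(r) = Mul(14, r) (Function('Q')(r) = Mul(7, Add(r, r)) = Mul(7, Mul(2, r)) = Mul(14, r))
Pow(Add(-23451, Function('Q')(-36)), Rational(1, 2)) = Pow(Add(-23451, Mul(14, -36)), Rational(1, 2)) = Pow(Add(-23451, -504), Rational(1, 2)) = Pow(-23955, Rational(1, 2)) = Mul(I, Pow(23955, Rational(1, 2)))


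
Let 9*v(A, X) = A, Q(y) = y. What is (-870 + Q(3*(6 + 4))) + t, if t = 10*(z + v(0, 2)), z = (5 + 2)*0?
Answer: -840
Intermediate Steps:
v(A, X) = A/9
z = 0 (z = 7*0 = 0)
t = 0 (t = 10*(0 + (⅑)*0) = 10*(0 + 0) = 10*0 = 0)
(-870 + Q(3*(6 + 4))) + t = (-870 + 3*(6 + 4)) + 0 = (-870 + 3*10) + 0 = (-870 + 30) + 0 = -840 + 0 = -840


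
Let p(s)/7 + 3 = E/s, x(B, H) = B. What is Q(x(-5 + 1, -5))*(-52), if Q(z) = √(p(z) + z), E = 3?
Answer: -286*I ≈ -286.0*I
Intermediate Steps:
p(s) = -21 + 21/s (p(s) = -21 + 7*(3/s) = -21 + 21/s)
Q(z) = √(-21 + z + 21/z) (Q(z) = √((-21 + 21/z) + z) = √(-21 + z + 21/z))
Q(x(-5 + 1, -5))*(-52) = √(-21 + (-5 + 1) + 21/(-5 + 1))*(-52) = √(-21 - 4 + 21/(-4))*(-52) = √(-21 - 4 + 21*(-¼))*(-52) = √(-21 - 4 - 21/4)*(-52) = √(-121/4)*(-52) = (11*I/2)*(-52) = -286*I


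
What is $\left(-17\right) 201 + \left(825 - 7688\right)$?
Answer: $-10280$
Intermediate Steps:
$\left(-17\right) 201 + \left(825 - 7688\right) = -3417 - 6863 = -10280$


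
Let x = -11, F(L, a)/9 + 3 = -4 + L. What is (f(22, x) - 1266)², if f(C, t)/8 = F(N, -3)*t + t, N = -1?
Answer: 24820324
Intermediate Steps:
F(L, a) = -63 + 9*L (F(L, a) = -27 + 9*(-4 + L) = -27 + (-36 + 9*L) = -63 + 9*L)
f(C, t) = -568*t (f(C, t) = 8*((-63 + 9*(-1))*t + t) = 8*((-63 - 9)*t + t) = 8*(-72*t + t) = 8*(-71*t) = -568*t)
(f(22, x) - 1266)² = (-568*(-11) - 1266)² = (6248 - 1266)² = 4982² = 24820324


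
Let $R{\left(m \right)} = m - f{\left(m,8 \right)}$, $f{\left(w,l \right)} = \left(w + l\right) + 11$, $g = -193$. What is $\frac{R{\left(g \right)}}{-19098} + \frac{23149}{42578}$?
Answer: $\frac{110727146}{203288661} \approx 0.54468$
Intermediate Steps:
$f{\left(w,l \right)} = 11 + l + w$ ($f{\left(w,l \right)} = \left(l + w\right) + 11 = 11 + l + w$)
$R{\left(m \right)} = -19$ ($R{\left(m \right)} = m - \left(11 + 8 + m\right) = m - \left(19 + m\right) = -19$)
$\frac{R{\left(g \right)}}{-19098} + \frac{23149}{42578} = - \frac{19}{-19098} + \frac{23149}{42578} = \left(-19\right) \left(- \frac{1}{19098}\right) + 23149 \cdot \frac{1}{42578} = \frac{19}{19098} + \frac{23149}{42578} = \frac{110727146}{203288661}$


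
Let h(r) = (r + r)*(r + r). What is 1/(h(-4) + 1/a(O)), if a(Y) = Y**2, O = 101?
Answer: 10201/652865 ≈ 0.015625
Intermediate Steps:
h(r) = 4*r**2 (h(r) = (2*r)*(2*r) = 4*r**2)
1/(h(-4) + 1/a(O)) = 1/(4*(-4)**2 + 1/(101**2)) = 1/(4*16 + 1/10201) = 1/(64 + 1/10201) = 1/(652865/10201) = 10201/652865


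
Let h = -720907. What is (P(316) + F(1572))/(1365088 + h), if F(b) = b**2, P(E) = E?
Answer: 2471500/644181 ≈ 3.8367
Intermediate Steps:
(P(316) + F(1572))/(1365088 + h) = (316 + 1572**2)/(1365088 - 720907) = (316 + 2471184)/644181 = 2471500*(1/644181) = 2471500/644181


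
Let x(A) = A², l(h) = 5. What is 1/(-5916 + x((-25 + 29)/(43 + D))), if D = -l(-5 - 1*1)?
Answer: -361/2135672 ≈ -0.00016903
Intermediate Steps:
D = -5 (D = -1*5 = -5)
1/(-5916 + x((-25 + 29)/(43 + D))) = 1/(-5916 + ((-25 + 29)/(43 - 5))²) = 1/(-5916 + (4/38)²) = 1/(-5916 + (4*(1/38))²) = 1/(-5916 + (2/19)²) = 1/(-5916 + 4/361) = 1/(-2135672/361) = -361/2135672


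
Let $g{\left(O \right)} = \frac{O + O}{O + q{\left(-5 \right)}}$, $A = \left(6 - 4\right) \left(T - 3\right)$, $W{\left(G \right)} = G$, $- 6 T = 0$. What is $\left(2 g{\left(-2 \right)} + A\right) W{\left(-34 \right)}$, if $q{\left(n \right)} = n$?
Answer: $\frac{1156}{7} \approx 165.14$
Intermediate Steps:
$T = 0$ ($T = \left(- \frac{1}{6}\right) 0 = 0$)
$A = -6$ ($A = \left(6 - 4\right) \left(0 - 3\right) = 2 \left(-3\right) = -6$)
$g{\left(O \right)} = \frac{2 O}{-5 + O}$ ($g{\left(O \right)} = \frac{O + O}{O - 5} = \frac{2 O}{-5 + O}$)
$\left(2 g{\left(-2 \right)} + A\right) W{\left(-34 \right)} = \left(2 \cdot 2 \left(-2\right) \frac{1}{-5 - 2} - 6\right) \left(-34\right) = \left(2 \cdot 2 \left(-2\right) \frac{1}{-7} - 6\right) \left(-34\right) = \left(2 \cdot 2 \left(-2\right) \left(- \frac{1}{7}\right) - 6\right) \left(-34\right) = \left(2 \cdot \frac{4}{7} - 6\right) \left(-34\right) = \left(\frac{8}{7} - 6\right) \left(-34\right) = \left(- \frac{34}{7}\right) \left(-34\right) = \frac{1156}{7}$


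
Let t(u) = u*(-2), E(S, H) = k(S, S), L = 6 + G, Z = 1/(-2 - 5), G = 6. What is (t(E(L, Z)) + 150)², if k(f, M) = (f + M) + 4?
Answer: 8836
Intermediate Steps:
Z = -⅐ (Z = 1/(-7) = -⅐ ≈ -0.14286)
L = 12 (L = 6 + 6 = 12)
k(f, M) = 4 + M + f (k(f, M) = (M + f) + 4 = 4 + M + f)
E(S, H) = 4 + 2*S (E(S, H) = 4 + S + S = 4 + 2*S)
t(u) = -2*u
(t(E(L, Z)) + 150)² = (-2*(4 + 2*12) + 150)² = (-2*(4 + 24) + 150)² = (-2*28 + 150)² = (-56 + 150)² = 94² = 8836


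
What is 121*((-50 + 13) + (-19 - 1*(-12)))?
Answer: -5324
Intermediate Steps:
121*((-50 + 13) + (-19 - 1*(-12))) = 121*(-37 + (-19 + 12)) = 121*(-37 - 7) = 121*(-44) = -5324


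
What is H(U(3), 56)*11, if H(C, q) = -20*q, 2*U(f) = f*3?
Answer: -12320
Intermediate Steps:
U(f) = 3*f/2 (U(f) = (f*3)/2 = (3*f)/2 = 3*f/2)
H(U(3), 56)*11 = -20*56*11 = -1120*11 = -12320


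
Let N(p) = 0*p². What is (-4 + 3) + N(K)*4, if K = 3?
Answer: -1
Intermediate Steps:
N(p) = 0
(-4 + 3) + N(K)*4 = (-4 + 3) + 0*4 = -1 + 0 = -1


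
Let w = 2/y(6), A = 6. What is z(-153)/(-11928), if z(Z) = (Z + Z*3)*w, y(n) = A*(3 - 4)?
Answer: -17/994 ≈ -0.017103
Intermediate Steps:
y(n) = -6 (y(n) = 6*(3 - 4) = 6*(-1) = -6)
w = -⅓ (w = 2/(-6) = 2*(-⅙) = -⅓ ≈ -0.33333)
z(Z) = -4*Z/3 (z(Z) = (Z + Z*3)*(-⅓) = (Z + 3*Z)*(-⅓) = (4*Z)*(-⅓) = -4*Z/3)
z(-153)/(-11928) = -4/3*(-153)/(-11928) = 204*(-1/11928) = -17/994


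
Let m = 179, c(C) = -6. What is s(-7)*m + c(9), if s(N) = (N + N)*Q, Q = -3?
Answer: 7512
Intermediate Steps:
s(N) = -6*N (s(N) = (N + N)*(-3) = (2*N)*(-3) = -6*N)
s(-7)*m + c(9) = -6*(-7)*179 - 6 = 42*179 - 6 = 7518 - 6 = 7512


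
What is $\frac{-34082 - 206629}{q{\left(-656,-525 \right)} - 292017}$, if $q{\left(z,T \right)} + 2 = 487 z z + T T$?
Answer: $- \frac{240711}{209557238} \approx -0.0011487$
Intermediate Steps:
$q{\left(z,T \right)} = -2 + T^{2} + 487 z^{2}$ ($q{\left(z,T \right)} = -2 + \left(487 z z + T T\right) = -2 + \left(487 z^{2} + T^{2}\right) = -2 + \left(T^{2} + 487 z^{2}\right) = -2 + T^{2} + 487 z^{2}$)
$\frac{-34082 - 206629}{q{\left(-656,-525 \right)} - 292017} = \frac{-34082 - 206629}{\left(-2 + \left(-525\right)^{2} + 487 \left(-656\right)^{2}\right) - 292017} = - \frac{240711}{\left(-2 + 275625 + 487 \cdot 430336\right) - 292017} = - \frac{240711}{\left(-2 + 275625 + 209573632\right) - 292017} = - \frac{240711}{209849255 - 292017} = - \frac{240711}{209557238}$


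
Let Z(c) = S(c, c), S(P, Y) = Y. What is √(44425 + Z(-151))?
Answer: √44274 ≈ 210.41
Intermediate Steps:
Z(c) = c
√(44425 + Z(-151)) = √(44425 - 151) = √44274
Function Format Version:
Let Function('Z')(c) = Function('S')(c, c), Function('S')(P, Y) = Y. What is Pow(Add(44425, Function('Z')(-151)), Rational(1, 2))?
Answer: Pow(44274, Rational(1, 2)) ≈ 210.41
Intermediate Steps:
Function('Z')(c) = c
Pow(Add(44425, Function('Z')(-151)), Rational(1, 2)) = Pow(Add(44425, -151), Rational(1, 2)) = Pow(44274, Rational(1, 2))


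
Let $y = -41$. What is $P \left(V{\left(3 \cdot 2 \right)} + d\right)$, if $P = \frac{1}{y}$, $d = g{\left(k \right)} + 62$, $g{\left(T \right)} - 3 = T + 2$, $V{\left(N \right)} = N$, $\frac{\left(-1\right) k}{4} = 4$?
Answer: $- \frac{57}{41} \approx -1.3902$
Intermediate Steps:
$k = -16$ ($k = \left(-4\right) 4 = -16$)
$g{\left(T \right)} = 5 + T$ ($g{\left(T \right)} = 3 + \left(T + 2\right) = 3 + \left(2 + T\right) = 5 + T$)
$d = 51$ ($d = \left(5 - 16\right) + 62 = -11 + 62 = 51$)
$P = - \frac{1}{41}$ ($P = \frac{1}{-41} = - \frac{1}{41} \approx -0.02439$)
$P \left(V{\left(3 \cdot 2 \right)} + d\right) = - \frac{3 \cdot 2 + 51}{41} = - \frac{6 + 51}{41} = \left(- \frac{1}{41}\right) 57 = - \frac{57}{41}$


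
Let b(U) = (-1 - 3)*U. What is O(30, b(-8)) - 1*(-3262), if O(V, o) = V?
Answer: 3292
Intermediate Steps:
b(U) = -4*U
O(30, b(-8)) - 1*(-3262) = 30 - 1*(-3262) = 30 + 3262 = 3292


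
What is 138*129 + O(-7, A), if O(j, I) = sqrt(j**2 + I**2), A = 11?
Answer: 17802 + sqrt(170) ≈ 17815.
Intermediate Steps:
O(j, I) = sqrt(I**2 + j**2)
138*129 + O(-7, A) = 138*129 + sqrt(11**2 + (-7)**2) = 17802 + sqrt(121 + 49) = 17802 + sqrt(170)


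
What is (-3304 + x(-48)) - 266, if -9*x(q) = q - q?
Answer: -3570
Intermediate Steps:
x(q) = 0 (x(q) = -(q - q)/9 = -1/9*0 = 0)
(-3304 + x(-48)) - 266 = (-3304 + 0) - 266 = -3304 - 266 = -3570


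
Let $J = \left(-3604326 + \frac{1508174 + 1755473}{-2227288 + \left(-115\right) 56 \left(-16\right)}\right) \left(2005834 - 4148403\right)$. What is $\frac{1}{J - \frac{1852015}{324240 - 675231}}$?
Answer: $\frac{745591929768}{5757848921479774652159825} \approx 1.2949 \cdot 10^{-13}$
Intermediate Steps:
$J = \frac{16404548610864211655}{2124248}$ ($J = \left(-3604326 + \frac{3263647}{-2227288 - -103040}\right) \left(-2142569\right) = \left(-3604326 + \frac{3263647}{-2227288 + 103040}\right) \left(-2142569\right) = \left(-3604326 + \frac{3263647}{-2124248}\right) \left(-2142569\right) = \left(-3604326 + 3263647 \left(- \frac{1}{2124248}\right)\right) \left(-2142569\right) = \left(-3604326 - \frac{3263647}{2124248}\right) \left(-2142569\right) = \left(- \frac{7656485560495}{2124248}\right) \left(-2142569\right) = \frac{16404548610864211655}{2124248} \approx 7.7225 \cdot 10^{12}$)
$\frac{1}{J - \frac{1852015}{324240 - 675231}} = \frac{1}{\frac{16404548610864211655}{2124248} - \frac{1852015}{324240 - 675231}} = \frac{1}{\frac{16404548610864211655}{2124248} - \frac{1852015}{-350991}} = \frac{1}{\frac{16404548610864211655}{2124248} - - \frac{1852015}{350991}} = \frac{1}{\frac{16404548610864211655}{2124248} + \frac{1852015}{350991}} = \frac{1}{\frac{5757848921479774652159825}{745591929768}} = \frac{745591929768}{5757848921479774652159825}$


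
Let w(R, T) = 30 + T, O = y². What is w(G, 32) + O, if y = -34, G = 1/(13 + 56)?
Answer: 1218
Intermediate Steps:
G = 1/69 ≈ 0.014493
O = 1156 (O = (-34)² = 1156)
w(G, 32) + O = (30 + 32) + 1156 = 62 + 1156 = 1218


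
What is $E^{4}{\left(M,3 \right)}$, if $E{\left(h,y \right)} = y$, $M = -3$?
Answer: $81$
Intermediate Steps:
$E^{4}{\left(M,3 \right)} = 3^{4} = 81$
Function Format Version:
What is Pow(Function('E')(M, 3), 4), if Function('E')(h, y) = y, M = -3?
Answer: 81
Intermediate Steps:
Pow(Function('E')(M, 3), 4) = Pow(3, 4) = 81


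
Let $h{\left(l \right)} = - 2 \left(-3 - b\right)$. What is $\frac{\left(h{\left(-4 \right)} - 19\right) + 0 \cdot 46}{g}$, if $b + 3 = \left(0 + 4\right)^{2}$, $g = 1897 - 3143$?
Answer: $- \frac{13}{1246} \approx -0.010433$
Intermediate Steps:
$g = -1246$
$b = 13$ ($b = -3 + \left(0 + 4\right)^{2} = -3 + 4^{2} = -3 + 16 = 13$)
$h{\left(l \right)} = 32$ ($h{\left(l \right)} = - 2 \left(-3 - 13\right) = \left(-2\right) \left(-16\right) = 32$)
$\frac{\left(h{\left(-4 \right)} - 19\right) + 0 \cdot 46}{g} = \frac{\left(32 - 19\right) + 0 \cdot 46}{-1246} = \left(13 + 0\right) \left(- \frac{1}{1246}\right) = 13 \left(- \frac{1}{1246}\right) = - \frac{13}{1246}$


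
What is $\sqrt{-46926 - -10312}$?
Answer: $i \sqrt{36614} \approx 191.35 i$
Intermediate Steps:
$\sqrt{-46926 - -10312} = \sqrt{-46926 + 10312} = \sqrt{-36614} = i \sqrt{36614}$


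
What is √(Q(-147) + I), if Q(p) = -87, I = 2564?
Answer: √2477 ≈ 49.769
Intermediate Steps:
√(Q(-147) + I) = √(-87 + 2564) = √2477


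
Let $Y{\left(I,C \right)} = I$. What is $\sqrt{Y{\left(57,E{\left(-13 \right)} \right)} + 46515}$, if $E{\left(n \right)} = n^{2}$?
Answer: $2 \sqrt{11643} \approx 215.81$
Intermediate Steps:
$\sqrt{Y{\left(57,E{\left(-13 \right)} \right)} + 46515} = \sqrt{57 + 46515} = \sqrt{46572} = 2 \sqrt{11643}$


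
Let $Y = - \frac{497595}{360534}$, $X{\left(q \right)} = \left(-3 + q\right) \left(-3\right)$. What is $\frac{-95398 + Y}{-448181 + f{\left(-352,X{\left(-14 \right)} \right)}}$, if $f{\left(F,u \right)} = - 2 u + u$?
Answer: $\frac{11464906709}{53867625296} \approx 0.21283$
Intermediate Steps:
$X{\left(q \right)} = 9 - 3 q$
$f{\left(F,u \right)} = - u$
$Y = - \frac{165865}{120178}$ ($Y = \left(-497595\right) \frac{1}{360534} = - \frac{165865}{120178} \approx -1.3802$)
$\frac{-95398 + Y}{-448181 + f{\left(-352,X{\left(-14 \right)} \right)}} = \frac{-95398 - \frac{165865}{120178}}{-448181 - \left(9 - -42\right)} = - \frac{11464906709}{120178 \left(-448181 - \left(9 + 42\right)\right)} = - \frac{11464906709}{120178 \left(-448181 - 51\right)} = - \frac{11464906709}{120178 \left(-448232\right)} = \left(- \frac{11464906709}{120178}\right) \left(- \frac{1}{448232}\right) = \frac{11464906709}{53867625296}$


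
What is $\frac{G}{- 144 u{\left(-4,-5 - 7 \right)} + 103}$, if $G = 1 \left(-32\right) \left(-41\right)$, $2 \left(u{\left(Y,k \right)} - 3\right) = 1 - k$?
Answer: $- \frac{1312}{1265} \approx -1.0372$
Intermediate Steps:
$u{\left(Y,k \right)} = \frac{7}{2} - \frac{k}{2}$ ($u{\left(Y,k \right)} = 3 + \frac{1 - k}{2} = 3 - \left(- \frac{1}{2} + \frac{k}{2}\right) = \frac{7}{2} - \frac{k}{2}$)
$G = 1312$ ($G = \left(-32\right) \left(-41\right) = 1312$)
$\frac{G}{- 144 u{\left(-4,-5 - 7 \right)} + 103} = \frac{1312}{- 144 \left(\frac{7}{2} - \frac{-5 - 7}{2}\right) + 103} = \frac{1312}{- 144 \left(\frac{7}{2} - -6\right) + 103} = \frac{1312}{- 144 \left(\frac{7}{2} + 6\right) + 103} = \frac{1312}{\left(-144\right) \frac{19}{2} + 103} = \frac{1312}{-1368 + 103} = \frac{1312}{-1265} = 1312 \left(- \frac{1}{1265}\right) = - \frac{1312}{1265}$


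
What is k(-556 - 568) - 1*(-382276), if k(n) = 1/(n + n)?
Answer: 859356447/2248 ≈ 3.8228e+5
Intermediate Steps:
k(n) = 1/(2*n)
k(-556 - 568) - 1*(-382276) = 1/(2*(-556 - 568)) - 1*(-382276) = (½)/(-1124) + 382276 = (½)*(-1/1124) + 382276 = -1/2248 + 382276 = 859356447/2248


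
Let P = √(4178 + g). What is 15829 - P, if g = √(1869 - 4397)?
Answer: 15829 - √(4178 + 4*I*√158) ≈ 15764.0 - 0.38893*I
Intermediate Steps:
g = 4*I*√158 (g = √(-2528) = 4*I*√158 ≈ 50.279*I)
P = √(4178 + 4*I*√158) ≈ 64.639 + 0.3889*I
15829 - P = 15829 - √(4178 + 4*I*√158)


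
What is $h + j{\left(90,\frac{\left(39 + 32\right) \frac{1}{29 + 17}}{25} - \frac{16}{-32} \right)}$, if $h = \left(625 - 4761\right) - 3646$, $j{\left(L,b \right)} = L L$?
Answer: $318$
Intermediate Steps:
$j{\left(L,b \right)} = L^{2}$
$h = -7782$ ($h = -4136 - 3646 = -7782$)
$h + j{\left(90,\frac{\left(39 + 32\right) \frac{1}{29 + 17}}{25} - \frac{16}{-32} \right)} = -7782 + 90^{2} = -7782 + 8100 = 318$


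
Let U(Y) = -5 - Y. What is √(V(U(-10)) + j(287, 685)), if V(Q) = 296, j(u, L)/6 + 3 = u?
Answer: 20*√5 ≈ 44.721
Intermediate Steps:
j(u, L) = -18 + 6*u
√(V(U(-10)) + j(287, 685)) = √(296 + (-18 + 6*287)) = √(296 + (-18 + 1722)) = √(296 + 1704) = √2000 = 20*√5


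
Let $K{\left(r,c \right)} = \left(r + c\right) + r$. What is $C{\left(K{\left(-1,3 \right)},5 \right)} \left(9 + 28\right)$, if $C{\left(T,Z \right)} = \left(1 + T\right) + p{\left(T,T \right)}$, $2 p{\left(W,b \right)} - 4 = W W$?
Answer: $\frac{333}{2} \approx 166.5$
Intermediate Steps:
$p{\left(W,b \right)} = 2 + \frac{W^{2}}{2}$ ($p{\left(W,b \right)} = 2 + \frac{W W}{2} = 2 + \frac{W^{2}}{2}$)
$K{\left(r,c \right)} = c + 2 r$ ($K{\left(r,c \right)} = \left(c + r\right) + r = c + 2 r$)
$C{\left(T,Z \right)} = 3 + T + \frac{T^{2}}{2}$ ($C{\left(T,Z \right)} = \left(1 + T\right) + \left(2 + \frac{T^{2}}{2}\right) = 3 + T + \frac{T^{2}}{2}$)
$C{\left(K{\left(-1,3 \right)},5 \right)} \left(9 + 28\right) = \left(3 + \left(3 + 2 \left(-1\right)\right) + \frac{\left(3 + 2 \left(-1\right)\right)^{2}}{2}\right) \left(9 + 28\right) = \left(3 + \left(3 - 2\right) + \frac{\left(3 - 2\right)^{2}}{2}\right) 37 = \left(3 + 1 + \frac{1^{2}}{2}\right) 37 = \left(3 + 1 + \frac{1}{2} \cdot 1\right) 37 = \left(3 + 1 + \frac{1}{2}\right) 37 = \frac{9}{2} \cdot 37 = \frac{333}{2}$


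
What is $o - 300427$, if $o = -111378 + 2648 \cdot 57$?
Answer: $-260869$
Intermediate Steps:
$o = 39558$ ($o = -111378 + 150936 = 39558$)
$o - 300427 = 39558 - 300427 = -260869$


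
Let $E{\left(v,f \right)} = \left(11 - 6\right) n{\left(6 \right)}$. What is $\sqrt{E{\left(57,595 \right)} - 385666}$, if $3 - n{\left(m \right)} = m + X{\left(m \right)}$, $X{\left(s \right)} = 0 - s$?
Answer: $i \sqrt{385651} \approx 621.01 i$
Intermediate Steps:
$X{\left(s \right)} = - s$
$n{\left(m \right)} = 3$ ($n{\left(m \right)} = 3 - \left(m - m\right) = 3 - 0 = 3 + 0 = 3$)
$E{\left(v,f \right)} = 15$ ($E{\left(v,f \right)} = \left(11 - 6\right) 3 = 5 \cdot 3 = 15$)
$\sqrt{E{\left(57,595 \right)} - 385666} = \sqrt{15 - 385666} = \sqrt{-385651} = i \sqrt{385651}$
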